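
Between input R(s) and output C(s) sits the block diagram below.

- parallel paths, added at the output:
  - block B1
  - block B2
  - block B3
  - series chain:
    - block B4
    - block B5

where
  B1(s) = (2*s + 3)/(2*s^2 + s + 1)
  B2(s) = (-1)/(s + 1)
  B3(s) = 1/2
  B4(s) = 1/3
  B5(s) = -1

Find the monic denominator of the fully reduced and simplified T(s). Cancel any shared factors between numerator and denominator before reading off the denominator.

Step 1. multiply B4, B5 (series); result (-1)/3
Step 2. parallel reduction of B1, B2, B3, (B4*B5); result (2*s^3 + 3*s^2 + 26*s + 13)/(12*s^3 + 18*s^2 + 12*s + 6)
That last expression is T(s), already simplified. Scaling its denominator by 1/12 (the reciprocal of the leading coefficient) yields the monic denominator.

Final answer: s^3 + 3*s^2/2 + s + 1/2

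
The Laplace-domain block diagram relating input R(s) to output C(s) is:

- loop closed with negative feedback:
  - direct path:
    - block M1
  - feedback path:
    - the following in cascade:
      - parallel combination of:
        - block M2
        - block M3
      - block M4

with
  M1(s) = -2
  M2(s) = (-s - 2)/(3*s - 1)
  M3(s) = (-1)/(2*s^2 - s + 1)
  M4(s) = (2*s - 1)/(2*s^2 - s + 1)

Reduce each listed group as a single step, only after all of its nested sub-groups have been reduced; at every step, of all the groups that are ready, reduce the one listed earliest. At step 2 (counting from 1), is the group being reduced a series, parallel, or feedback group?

Step 1 - add M2, M3 (parallel)
Step 2 - reduce the series chain (M2+M3), M4
Step 3 - reduce the feedback loop with forward M1 and return ((M2+M3)*M4)
Step 2: series.

Therefore the answer is series.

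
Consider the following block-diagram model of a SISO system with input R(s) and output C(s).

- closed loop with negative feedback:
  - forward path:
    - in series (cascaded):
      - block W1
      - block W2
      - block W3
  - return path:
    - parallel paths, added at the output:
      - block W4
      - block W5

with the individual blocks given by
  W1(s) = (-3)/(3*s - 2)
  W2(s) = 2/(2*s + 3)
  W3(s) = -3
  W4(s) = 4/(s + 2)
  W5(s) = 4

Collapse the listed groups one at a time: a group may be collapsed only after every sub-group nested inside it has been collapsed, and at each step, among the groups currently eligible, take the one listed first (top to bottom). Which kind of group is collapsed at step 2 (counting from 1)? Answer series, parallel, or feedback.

(1) multiply W1, W2, W3 (series)
(2) combine W4, W5 in parallel
(3) close the feedback loop around (W1*W2*W3), (W4+W5)
At step 2 the group reduced is parallel.

Final answer: parallel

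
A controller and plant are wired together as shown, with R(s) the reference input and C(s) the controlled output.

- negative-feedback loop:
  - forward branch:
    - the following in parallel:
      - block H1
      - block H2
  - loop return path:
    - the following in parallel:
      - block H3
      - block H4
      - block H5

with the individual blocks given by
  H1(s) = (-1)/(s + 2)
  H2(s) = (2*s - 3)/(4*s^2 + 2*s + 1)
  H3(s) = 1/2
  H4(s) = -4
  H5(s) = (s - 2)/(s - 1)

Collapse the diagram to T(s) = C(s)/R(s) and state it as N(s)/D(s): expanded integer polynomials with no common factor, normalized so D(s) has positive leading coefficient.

Step 1 - add H1, H2 (parallel); result (-2*s^2 - s - 7)/(4*s^3 + 10*s^2 + 5*s + 2)
Step 2 - reduce the parallel group H3, H4, H5; result (3 - 5*s)/(2*s - 2)
Step 3 - close the feedback loop around (H1+H2), (H3+H4+H5), giving the overall T(s)

Therefore the answer is (-4*s^3 + 2*s^2 - 12*s + 14)/(8*s^4 + 22*s^3 - 11*s^2 + 26*s - 25).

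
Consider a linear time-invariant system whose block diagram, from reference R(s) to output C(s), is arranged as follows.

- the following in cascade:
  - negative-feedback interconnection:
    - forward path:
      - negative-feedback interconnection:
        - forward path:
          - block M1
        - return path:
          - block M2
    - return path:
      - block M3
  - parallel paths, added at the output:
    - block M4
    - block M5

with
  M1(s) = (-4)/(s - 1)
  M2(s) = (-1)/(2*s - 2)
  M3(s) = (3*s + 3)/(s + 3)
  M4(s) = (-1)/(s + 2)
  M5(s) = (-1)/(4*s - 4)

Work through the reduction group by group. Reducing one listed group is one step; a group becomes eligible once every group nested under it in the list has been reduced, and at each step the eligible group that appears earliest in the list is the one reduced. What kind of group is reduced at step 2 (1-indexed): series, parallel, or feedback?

Answer: feedback

Working:
1. feedback reduction of M1, M2
2. apply the feedback formula to [M1/(1+M1*M2)], M3
3. reduce the parallel group M4, M5
4. series reduction of [[M1/(1+M1*M2)]/(1+[M1/(1+M1*M2)]*M3)], (M4+M5)
So the answer for step 2 is feedback.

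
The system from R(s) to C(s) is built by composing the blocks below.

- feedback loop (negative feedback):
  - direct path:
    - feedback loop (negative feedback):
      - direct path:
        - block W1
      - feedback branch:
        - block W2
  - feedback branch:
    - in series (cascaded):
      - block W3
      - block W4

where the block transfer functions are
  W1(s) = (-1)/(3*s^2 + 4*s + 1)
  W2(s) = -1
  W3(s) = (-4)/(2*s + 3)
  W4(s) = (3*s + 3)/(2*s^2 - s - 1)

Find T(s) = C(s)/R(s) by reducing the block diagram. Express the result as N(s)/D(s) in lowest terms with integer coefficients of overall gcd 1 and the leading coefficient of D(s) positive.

The answer is (-4*s^3 - 4*s^2 + 5*s + 3)/(12*s^5 + 28*s^4 + 9*s^3 - 21*s^2 - 10*s + 6).

Reasoning:
Step 1 - reduce the feedback loop with forward W1 and return W2: (-1)/(3*s^2 + 4*s + 2)
Step 2 - cascade W3, W4: (-12*s - 12)/(4*s^3 + 4*s^2 - 5*s - 3)
Step 3 - reduce the feedback loop with forward [W1/(1+W1*W2)] and return (W3*W4), which is the overall transfer function T(s) = C(s)/R(s) in lowest terms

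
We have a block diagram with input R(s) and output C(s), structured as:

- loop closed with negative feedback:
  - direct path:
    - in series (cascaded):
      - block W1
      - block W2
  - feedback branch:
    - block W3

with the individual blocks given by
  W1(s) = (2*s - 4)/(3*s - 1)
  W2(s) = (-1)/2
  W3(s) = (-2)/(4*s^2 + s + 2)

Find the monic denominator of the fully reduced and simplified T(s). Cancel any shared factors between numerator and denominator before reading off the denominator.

Step 1. combine W1, W2 in series -> (2 - s)/(3*s - 1)
Step 2. reduce the feedback loop with forward (W1*W2) and return W3 -> (-4*s^3 + 7*s^2 + 4)/(12*s^3 - s^2 + 7*s - 6)
The result of step 2 is T(s) in lowest terms. Its denominator has leading coefficient 12; dividing the denominator through by 12 makes it monic.

Therefore the answer is s^3 - s^2/12 + 7*s/12 - 1/2.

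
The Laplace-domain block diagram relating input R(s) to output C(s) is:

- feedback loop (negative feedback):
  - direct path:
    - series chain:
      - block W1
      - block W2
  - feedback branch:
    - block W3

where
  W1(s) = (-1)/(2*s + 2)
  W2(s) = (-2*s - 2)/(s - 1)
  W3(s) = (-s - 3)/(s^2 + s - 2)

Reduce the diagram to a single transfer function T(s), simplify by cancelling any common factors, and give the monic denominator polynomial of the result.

Reducing step by step:

Step 1. multiply W1, W2 (series); result 1/(s - 1)
Step 2. close the feedback loop around (W1*W2), W3; result (s^2 + s - 2)/(s^3 - 4*s - 1)
T(s) is the step-2 result (common factors already cancelled). Leading coefficient of the denominator: 1, so no rescaling is needed.

Answer: s^3 - 4*s - 1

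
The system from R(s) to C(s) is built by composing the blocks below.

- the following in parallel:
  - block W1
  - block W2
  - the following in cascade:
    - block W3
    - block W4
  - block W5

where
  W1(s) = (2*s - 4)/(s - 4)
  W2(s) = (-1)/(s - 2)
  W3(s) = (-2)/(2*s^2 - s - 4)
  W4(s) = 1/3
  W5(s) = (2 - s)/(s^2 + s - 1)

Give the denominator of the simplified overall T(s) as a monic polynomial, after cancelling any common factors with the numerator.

Answer: s^6 - 11*s^5/2 + 3*s^4/2 + 47*s^3/2 - 17*s^2 - 24*s + 16

Working:
1. multiply W3, W4 (series): (-2)/(6*s^2 - 3*s - 12)
2. sum the parallel branches W1, W2, (W3*W4), W5: (12*s^6 - 54*s^5 + 52*s^4 + 85*s^3 - 89*s^2 - 52*s - 32)/(6*s^6 - 33*s^5 + 9*s^4 + 141*s^3 - 102*s^2 - 144*s + 96)
The result of step 2 is T(s) in lowest terms. Its denominator has leading coefficient 6; dividing the denominator through by 6 makes it monic.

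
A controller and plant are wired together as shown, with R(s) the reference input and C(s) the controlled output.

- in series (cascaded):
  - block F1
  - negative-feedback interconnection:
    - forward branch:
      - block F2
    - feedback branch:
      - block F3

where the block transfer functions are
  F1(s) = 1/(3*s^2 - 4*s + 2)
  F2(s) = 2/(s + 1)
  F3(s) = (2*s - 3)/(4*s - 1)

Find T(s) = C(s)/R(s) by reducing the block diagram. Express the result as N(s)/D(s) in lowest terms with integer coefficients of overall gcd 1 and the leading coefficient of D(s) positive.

Reducing step by step:

Step 1. apply the feedback formula to F2, F3: (8*s - 2)/(4*s^2 + 7*s - 7)
Step 2. cascade F1, [F2/(1+F2*F3)], which is the overall transfer function T(s) = C(s)/R(s) in lowest terms

Answer: (8*s - 2)/(12*s^4 + 5*s^3 - 41*s^2 + 42*s - 14)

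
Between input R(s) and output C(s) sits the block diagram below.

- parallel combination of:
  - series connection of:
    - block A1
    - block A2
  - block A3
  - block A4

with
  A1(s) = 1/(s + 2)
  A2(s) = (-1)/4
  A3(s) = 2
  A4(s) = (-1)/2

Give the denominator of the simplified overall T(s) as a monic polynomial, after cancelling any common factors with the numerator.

Answer: s + 2

Working:
[1] multiply A1, A2 (series) gives (-1)/(4*s + 8)
[2] reduce the parallel group (A1*A2), A3, A4 gives (6*s + 11)/(4*s + 8)
The result of step 2 is T(s) in lowest terms. Its denominator has leading coefficient 4; dividing the denominator through by 4 makes it monic.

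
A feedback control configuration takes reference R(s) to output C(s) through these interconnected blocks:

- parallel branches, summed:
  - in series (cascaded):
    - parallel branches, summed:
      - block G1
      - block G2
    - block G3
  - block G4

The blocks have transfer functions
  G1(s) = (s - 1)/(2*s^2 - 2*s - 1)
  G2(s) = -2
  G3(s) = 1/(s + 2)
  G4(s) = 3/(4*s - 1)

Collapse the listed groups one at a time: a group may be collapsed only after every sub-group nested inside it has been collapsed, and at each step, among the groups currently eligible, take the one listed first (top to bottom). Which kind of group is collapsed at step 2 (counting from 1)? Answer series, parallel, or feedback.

The answer is series.

Reasoning:
Step 1 - sum the parallel branches G1, G2
Step 2 - series reduction of (G1+G2), G3
Step 3 - parallel reduction of ((G1+G2)*G3), G4
Step 2: series.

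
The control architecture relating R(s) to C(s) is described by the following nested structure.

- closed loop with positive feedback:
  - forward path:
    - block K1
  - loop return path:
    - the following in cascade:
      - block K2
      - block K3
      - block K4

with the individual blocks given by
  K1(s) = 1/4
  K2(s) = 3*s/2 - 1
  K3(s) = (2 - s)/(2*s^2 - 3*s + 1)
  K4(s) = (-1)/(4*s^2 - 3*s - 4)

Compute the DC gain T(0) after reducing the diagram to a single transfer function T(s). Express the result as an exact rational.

First reduce the diagram to T(s).

Step 1 - series reduction of K2, K3, K4; result (3*s^2 - 8*s + 4)/(16*s^4 - 36*s^3 + 10*s^2 + 18*s - 8)
Step 2 - apply the feedback formula to K1, (K2*K3*K4); result (16*s^4 - 36*s^3 + 10*s^2 + 18*s - 8)/(64*s^4 - 144*s^3 + 37*s^2 + 80*s - 36)
Step 2 gives the overall T(s). Then T(0) = -8/(-36) = 2/9.

Answer: 2/9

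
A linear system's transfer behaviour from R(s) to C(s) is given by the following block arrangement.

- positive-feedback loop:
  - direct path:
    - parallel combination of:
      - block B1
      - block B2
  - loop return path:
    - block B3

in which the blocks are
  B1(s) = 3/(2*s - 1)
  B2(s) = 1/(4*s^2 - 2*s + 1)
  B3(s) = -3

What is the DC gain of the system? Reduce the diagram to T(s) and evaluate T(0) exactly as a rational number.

Step 1: reduce the parallel group B1, B2: (12*s^2 - 4*s + 2)/(8*s^3 - 8*s^2 + 4*s - 1)
Step 2: collapse the loop ((B1+B2) forward, B3 return): (12*s^2 - 4*s + 2)/(8*s^3 + 28*s^2 - 8*s + 5)
The step-2 result is T(s). Setting s = 0: T(0) = 2/5.

Hence the answer: 2/5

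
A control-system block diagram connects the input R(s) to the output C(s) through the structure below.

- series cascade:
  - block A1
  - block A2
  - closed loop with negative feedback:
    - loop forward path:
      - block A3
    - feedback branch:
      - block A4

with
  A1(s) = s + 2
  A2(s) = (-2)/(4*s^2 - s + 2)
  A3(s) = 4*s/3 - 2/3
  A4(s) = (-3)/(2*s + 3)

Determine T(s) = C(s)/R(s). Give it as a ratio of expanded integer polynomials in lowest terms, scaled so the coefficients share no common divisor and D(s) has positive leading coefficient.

(1) collapse the loop (A3 forward, A4 return) -> (-8*s^2 - 8*s + 6)/(6*s - 15)
(2) cascade A1, A2, [A3/(1+A3*A4)]; the result is T(s) itself (integer coefficients, no common factor, positive leading denominator coefficient)

Therefore the answer is (16*s^3 + 48*s^2 + 20*s - 24)/(24*s^3 - 66*s^2 + 27*s - 30).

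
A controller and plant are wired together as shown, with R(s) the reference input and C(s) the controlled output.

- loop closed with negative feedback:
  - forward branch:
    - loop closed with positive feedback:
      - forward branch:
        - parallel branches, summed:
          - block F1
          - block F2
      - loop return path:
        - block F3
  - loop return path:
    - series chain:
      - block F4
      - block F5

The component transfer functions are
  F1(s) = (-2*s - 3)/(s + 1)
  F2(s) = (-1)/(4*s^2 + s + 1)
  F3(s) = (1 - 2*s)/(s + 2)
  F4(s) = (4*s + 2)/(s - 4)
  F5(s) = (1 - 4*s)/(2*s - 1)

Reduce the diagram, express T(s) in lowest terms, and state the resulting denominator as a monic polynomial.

The answer is s^6 + 303*s^5/52 + 691*s^4/104 + 23*s^3/13 + 165*s^2/104 - 21*s/52 + 1/13.

Reasoning:
1. combine F1, F2 in parallel: (-8*s^3 - 14*s^2 - 6*s - 4)/(4*s^3 + 5*s^2 + 2*s + 1)
2. reduce the feedback loop with forward (F1+F2) and return F3: (8*s^4 + 30*s^3 + 34*s^2 + 16*s + 8)/(12*s^4 + 7*s^3 - 14*s^2 - 3*s - 6)
3. combine F4, F5 in series: (-16*s^2 - 4*s + 2)/(2*s^2 - 9*s + 4)
4. collapse the loop ([(F1+F2)/(1-(F1+F2)*F3)] forward, (F4*F5) return): (-16*s^6 + 12*s^5 + 170*s^4 + 154*s^3 - 8*s^2 + 8*s - 32)/(104*s^6 + 606*s^5 + 691*s^4 + 184*s^3 + 165*s^2 - 42*s + 8)
That last expression is T(s), already simplified. Scaling its denominator by 1/104 (the reciprocal of the leading coefficient) yields the monic denominator.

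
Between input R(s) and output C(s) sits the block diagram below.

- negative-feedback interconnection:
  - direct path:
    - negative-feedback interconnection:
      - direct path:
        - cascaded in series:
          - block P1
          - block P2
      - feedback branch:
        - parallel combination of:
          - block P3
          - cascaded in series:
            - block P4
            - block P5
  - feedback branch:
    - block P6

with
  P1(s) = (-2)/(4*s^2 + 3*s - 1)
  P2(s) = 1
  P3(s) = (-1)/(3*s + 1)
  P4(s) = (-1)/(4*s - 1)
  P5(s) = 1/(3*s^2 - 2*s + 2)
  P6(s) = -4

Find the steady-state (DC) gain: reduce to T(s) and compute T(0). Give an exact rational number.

Step 1. cascade P1, P2 = (-2)/(4*s^2 + 3*s - 1)
Step 2. combine P4, P5 in series = (-1)/(12*s^3 - 11*s^2 + 10*s - 2)
Step 3. sum the parallel branches P3, (P4*P5) = (-12*s^3 + 11*s^2 - 13*s + 1)/(36*s^4 - 21*s^3 + 19*s^2 + 4*s - 2)
Step 4. collapse the loop ((P1*P2) forward, (P3+(P4*P5)) return) = (-72*s^4 + 42*s^3 - 38*s^2 - 8*s + 4)/(144*s^6 + 24*s^5 - 23*s^4 + 118*s^3 - 37*s^2 + 16*s)
Step 5. apply the feedback formula to [(P1*P2)/(1+(P1*P2)*(P3+(P4*P5)))], P6 = (-72*s^4 + 42*s^3 - 38*s^2 - 8*s + 4)/(144*s^6 + 24*s^5 + 265*s^4 - 50*s^3 + 115*s^2 + 48*s - 16)
The step-5 result is T(s). Setting s = 0: T(0) = 4/(-16) = -1/4.

Final answer: -1/4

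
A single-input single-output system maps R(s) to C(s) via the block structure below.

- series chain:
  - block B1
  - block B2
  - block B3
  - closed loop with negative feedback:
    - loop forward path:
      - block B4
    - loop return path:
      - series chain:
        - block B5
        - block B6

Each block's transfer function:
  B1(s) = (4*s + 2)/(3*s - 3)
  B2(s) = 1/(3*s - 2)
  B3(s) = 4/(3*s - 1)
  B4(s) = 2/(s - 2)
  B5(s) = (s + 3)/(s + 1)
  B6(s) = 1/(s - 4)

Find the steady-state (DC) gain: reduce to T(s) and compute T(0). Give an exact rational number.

First reduce the diagram to T(s).

[1] cascade B5, B6 gives (s + 3)/(s^2 - 3*s - 4)
[2] close the feedback loop around B4, (B5*B6) gives (2*s^2 - 6*s - 8)/(s^3 - 5*s^2 + 4*s + 14)
[3] series reduction of B1, B2, B3, [B4/(1+B4*(B5*B6))] gives (32*s^3 - 80*s^2 - 176*s - 64)/(27*s^6 - 189*s^5 + 411*s^4 - 9*s^3 - 594*s^2 + 438*s - 84)
Step 3 gives the overall T(s). Then T(0) = -64/(-84) = 16/21.

Answer: 16/21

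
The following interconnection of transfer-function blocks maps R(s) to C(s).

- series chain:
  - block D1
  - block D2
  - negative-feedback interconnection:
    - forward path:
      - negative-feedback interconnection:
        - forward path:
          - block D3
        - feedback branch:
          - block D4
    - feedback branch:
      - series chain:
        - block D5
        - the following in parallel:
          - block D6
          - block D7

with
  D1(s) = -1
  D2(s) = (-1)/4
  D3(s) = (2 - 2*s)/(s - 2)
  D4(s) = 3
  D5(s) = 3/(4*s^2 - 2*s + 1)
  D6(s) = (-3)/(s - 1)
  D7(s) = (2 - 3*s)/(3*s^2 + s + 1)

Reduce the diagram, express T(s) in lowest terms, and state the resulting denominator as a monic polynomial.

Reducing step by step:

[1] reduce the feedback loop with forward D3 and return D4 gives (2*s - 2)/(5*s - 4)
[2] add D6, D7 (parallel) gives (-12*s^2 + 2*s - 5)/(3*s^3 - 2*s^2 - 1)
[3] combine D5, (D6+D7) in series gives (-36*s^2 + 6*s - 15)/(12*s^5 - 14*s^4 + 7*s^3 - 6*s^2 + 2*s - 1)
[4] close the feedback loop around [D3/(1+D3*D4)], (D5*(D6+D7)) gives (24*s^5 - 28*s^4 + 14*s^3 - 12*s^2 + 4*s - 2)/(60*s^5 - 58*s^4 + 33*s^3 - 97*s^2 + 21*s - 34)
[5] reduce the series chain D1, D2, [[D3/(1+D3*D4)]/(1+[D3/(1+D3*D4)]*(D5*(D6+D7)))] gives (12*s^5 - 14*s^4 + 7*s^3 - 6*s^2 + 2*s - 1)/(120*s^5 - 116*s^4 + 66*s^3 - 194*s^2 + 42*s - 68)
The result of step 5 is T(s) in lowest terms. Its denominator has leading coefficient 120; dividing the denominator through by 120 makes it monic.

Answer: s^5 - 29*s^4/30 + 11*s^3/20 - 97*s^2/60 + 7*s/20 - 17/30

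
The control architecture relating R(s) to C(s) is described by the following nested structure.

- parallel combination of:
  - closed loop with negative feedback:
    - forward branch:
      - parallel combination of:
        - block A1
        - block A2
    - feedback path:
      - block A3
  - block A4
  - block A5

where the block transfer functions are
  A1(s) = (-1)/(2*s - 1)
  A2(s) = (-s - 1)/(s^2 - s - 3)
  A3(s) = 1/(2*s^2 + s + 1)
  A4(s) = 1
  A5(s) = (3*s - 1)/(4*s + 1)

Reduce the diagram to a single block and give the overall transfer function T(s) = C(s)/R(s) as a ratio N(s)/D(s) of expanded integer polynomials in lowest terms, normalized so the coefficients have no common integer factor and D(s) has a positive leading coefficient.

Answer: (28*s^6 - 52*s^5 - 95*s^4 - 18*s^3 + 7*s^2 + 69*s + 4)/(16*s^6 - 12*s^5 - 48*s^4 - 31*s^3 - 13*s^2 + 26*s + 7)

Working:
Step 1: add A1, A2 (parallel) -> (4 - 3*s^2)/(2*s^3 - 3*s^2 - 5*s + 3)
Step 2: collapse the loop ((A1+A2) forward, A3 return) -> (-6*s^4 - 3*s^3 + 5*s^2 + 4*s + 4)/(4*s^5 - 4*s^4 - 11*s^3 - 5*s^2 - 2*s + 7)
Step 3: reduce the parallel group [(A1+A2)/(1+(A1+A2)*A3)], A4, A5; the result is T(s) itself (integer coefficients, no common factor, positive leading denominator coefficient)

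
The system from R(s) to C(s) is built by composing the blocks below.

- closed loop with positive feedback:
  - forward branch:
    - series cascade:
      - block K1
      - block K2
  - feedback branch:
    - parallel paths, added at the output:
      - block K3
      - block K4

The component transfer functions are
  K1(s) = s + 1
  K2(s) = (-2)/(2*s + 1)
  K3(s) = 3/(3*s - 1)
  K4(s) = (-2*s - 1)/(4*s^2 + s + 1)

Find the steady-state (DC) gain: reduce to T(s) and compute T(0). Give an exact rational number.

1. multiply K1, K2 (series) -> (-2*s - 2)/(2*s + 1)
2. combine K3, K4 in parallel -> (6*s^2 + 2*s + 4)/(12*s^3 - s^2 + 2*s - 1)
3. apply the feedback formula to (K1*K2), (K3+K4) -> (-24*s^4 - 22*s^3 - 2*s^2 - 2*s + 2)/(24*s^4 + 22*s^3 + 19*s^2 + 12*s + 7)
Step 3 gives the overall T(s). Then T(0) = 2/7.

Final answer: 2/7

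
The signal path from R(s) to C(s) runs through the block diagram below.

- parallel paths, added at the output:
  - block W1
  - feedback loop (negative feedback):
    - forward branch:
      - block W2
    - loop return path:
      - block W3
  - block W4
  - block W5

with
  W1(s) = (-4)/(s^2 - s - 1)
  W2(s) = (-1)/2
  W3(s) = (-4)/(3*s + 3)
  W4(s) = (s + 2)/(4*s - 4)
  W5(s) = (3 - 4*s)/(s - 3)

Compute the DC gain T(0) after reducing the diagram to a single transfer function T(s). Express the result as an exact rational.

1. collapse the loop (W2 forward, W3 return); result (-3*s - 3)/(6*s + 10)
2. sum the parallel branches W1, [W2/(1+W2*W3)], W4, W5; result (-51*s^5 + 75*s^4 + 66*s^3 - 107*s^2 + 197*s - 132)/(12*s^5 - 40*s^4 - 28*s^3 + 132*s^2 - 16*s - 60)
The step-2 result is T(s). Setting s = 0: T(0) = -132/(-60) = 11/5.

Answer: 11/5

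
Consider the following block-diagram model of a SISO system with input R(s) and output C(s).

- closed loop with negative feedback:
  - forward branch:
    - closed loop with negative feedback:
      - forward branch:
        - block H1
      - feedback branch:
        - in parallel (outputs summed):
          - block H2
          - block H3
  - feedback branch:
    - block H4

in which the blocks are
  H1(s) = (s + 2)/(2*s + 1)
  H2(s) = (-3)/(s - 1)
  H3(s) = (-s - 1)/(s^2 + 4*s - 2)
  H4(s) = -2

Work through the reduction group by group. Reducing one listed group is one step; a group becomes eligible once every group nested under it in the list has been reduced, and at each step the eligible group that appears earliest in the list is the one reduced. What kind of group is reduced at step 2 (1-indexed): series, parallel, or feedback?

(1) sum the parallel branches H2, H3
(2) feedback reduction of H1, (H2+H3)
(3) reduce the feedback loop with forward [H1/(1+H1*(H2+H3))] and return H4
Step 2 collapses a feedback group.

Answer: feedback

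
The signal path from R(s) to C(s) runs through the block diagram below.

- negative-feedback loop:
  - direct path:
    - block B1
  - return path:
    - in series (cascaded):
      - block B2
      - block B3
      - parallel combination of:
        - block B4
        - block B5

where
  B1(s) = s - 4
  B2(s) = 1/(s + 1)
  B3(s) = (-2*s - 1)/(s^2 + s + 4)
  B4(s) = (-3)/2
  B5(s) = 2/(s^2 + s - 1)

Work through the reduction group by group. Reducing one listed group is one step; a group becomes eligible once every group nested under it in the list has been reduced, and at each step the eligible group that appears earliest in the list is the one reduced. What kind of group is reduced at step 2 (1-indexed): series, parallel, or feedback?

[1] sum the parallel branches B4, B5
[2] multiply B2, B3, (B4+B5) (series)
[3] apply the feedback formula to B1, (B2*B3*(B4+B5))
The group at step 2 is a series group.

Answer: series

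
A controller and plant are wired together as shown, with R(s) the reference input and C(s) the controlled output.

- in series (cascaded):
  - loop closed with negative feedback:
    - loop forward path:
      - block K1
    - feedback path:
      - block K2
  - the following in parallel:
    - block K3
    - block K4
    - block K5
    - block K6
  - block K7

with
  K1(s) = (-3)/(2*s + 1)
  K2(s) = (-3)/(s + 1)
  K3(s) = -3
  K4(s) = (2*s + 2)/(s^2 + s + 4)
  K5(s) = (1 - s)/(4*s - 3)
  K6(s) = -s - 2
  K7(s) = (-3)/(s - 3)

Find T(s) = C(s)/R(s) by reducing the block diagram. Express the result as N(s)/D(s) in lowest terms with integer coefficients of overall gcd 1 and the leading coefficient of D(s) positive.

Step 1. reduce the feedback loop with forward K1 and return K2; result (-3*s - 3)/(2*s^2 + 3*s + 10)
Step 2. parallel reduction of K3, K4, K5, K6; result (-4*s^4 - 22*s^3 - 10*s^2 - 54*s + 58)/(4*s^3 + s^2 + 13*s - 12)
Step 3. multiply [K1/(1+K1*K2)], (K3+K4+K5+K6), K7 (series) - this is the overall T(s), already in the required normalized form

Hence the answer: (-36*s^5 - 234*s^4 - 288*s^3 - 576*s^2 + 36*s + 522)/(8*s^6 - 10*s^5 + 27*s^4 - 182*s^3 + 19*s^2 - 402*s + 360)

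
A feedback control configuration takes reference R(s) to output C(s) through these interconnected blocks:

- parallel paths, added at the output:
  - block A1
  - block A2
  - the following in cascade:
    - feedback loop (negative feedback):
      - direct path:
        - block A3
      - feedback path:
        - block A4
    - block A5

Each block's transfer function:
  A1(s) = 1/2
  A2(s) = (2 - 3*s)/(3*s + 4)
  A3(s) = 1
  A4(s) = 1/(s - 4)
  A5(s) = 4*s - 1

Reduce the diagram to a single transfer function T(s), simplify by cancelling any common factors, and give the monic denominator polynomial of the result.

Step 1 - feedback reduction of A3, A4 gives (s - 4)/(s - 3)
Step 2 - cascade [A3/(1+A3*A4)], A5 gives (4*s^2 - 17*s + 4)/(s - 3)
Step 3 - reduce the parallel group A1, A2, ([A3/(1+A3*A4)]*A5) gives (24*s^3 - 73*s^2 - 95*s + 8)/(6*s^2 - 10*s - 24)
The result of step 3 is T(s) in lowest terms. Its denominator has leading coefficient 6; dividing the denominator through by 6 makes it monic.

Final answer: s^2 - 5*s/3 - 4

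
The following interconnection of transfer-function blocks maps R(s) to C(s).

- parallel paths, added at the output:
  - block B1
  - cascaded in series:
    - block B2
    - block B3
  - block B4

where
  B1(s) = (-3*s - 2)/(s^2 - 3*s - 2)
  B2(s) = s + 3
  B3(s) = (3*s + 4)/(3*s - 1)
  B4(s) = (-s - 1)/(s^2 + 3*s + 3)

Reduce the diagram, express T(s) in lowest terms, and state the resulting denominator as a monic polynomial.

First reduce the diagram to T(s).

Step 1. cascade B2, B3: (3*s^2 + 13*s + 12)/(3*s - 1)
Step 2. parallel reduction of B1, (B2*B3), B4: (3*s^6 + 13*s^5 - 24*s^4 - 172*s^3 - 330*s^2 - 260*s - 68)/(3*s^5 - s^4 - 24*s^3 - 37*s^2 - 3*s + 6)
Step 2 gives the fully reduced T(s), with no common factor left to cancel. The denominator's leading coefficient is 3, so divide each of its coefficients by 3 to get the monic form.

Answer: s^5 - s^4/3 - 8*s^3 - 37*s^2/3 - s + 2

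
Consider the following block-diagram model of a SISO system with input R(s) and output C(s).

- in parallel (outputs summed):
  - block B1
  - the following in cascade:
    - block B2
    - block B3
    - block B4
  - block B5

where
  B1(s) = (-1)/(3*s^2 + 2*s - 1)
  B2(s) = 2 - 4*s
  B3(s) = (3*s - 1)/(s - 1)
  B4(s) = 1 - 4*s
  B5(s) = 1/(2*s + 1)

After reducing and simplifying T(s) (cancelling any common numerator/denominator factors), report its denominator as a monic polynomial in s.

1. multiply B2, B3, B4 (series) -> (48*s^3 - 52*s^2 + 18*s - 2)/(s - 1)
2. parallel reduction of B1, (B2*B3*B4), B5 -> (288*s^6 + 24*s^5 - 256*s^4 + 69*s^3 + 35*s^2 - 20*s + 4)/(6*s^4 + s^3 - 7*s^2 - s + 1)
T(s) is the step-2 result (common factors already cancelled). Leading coefficient of the denominator: 6. Divide through by 6 for the monic polynomial.

Final answer: s^4 + s^3/6 - 7*s^2/6 - s/6 + 1/6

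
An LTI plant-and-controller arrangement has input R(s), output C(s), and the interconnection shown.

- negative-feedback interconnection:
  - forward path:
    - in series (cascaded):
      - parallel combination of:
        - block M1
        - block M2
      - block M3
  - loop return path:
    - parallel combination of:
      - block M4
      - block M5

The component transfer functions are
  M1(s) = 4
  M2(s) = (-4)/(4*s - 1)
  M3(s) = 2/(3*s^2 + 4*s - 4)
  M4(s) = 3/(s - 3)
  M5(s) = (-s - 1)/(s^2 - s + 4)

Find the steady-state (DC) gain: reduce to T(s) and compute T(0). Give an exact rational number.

Step 1: combine M1, M2 in parallel; result (16*s - 8)/(4*s - 1)
Step 2: multiply (M1+M2), M3 (series); result (32*s - 16)/(12*s^3 + 13*s^2 - 20*s + 4)
Step 3: reduce the parallel group M4, M5; result (2*s^2 - s + 15)/(s^3 - 4*s^2 + 7*s - 12)
Step 4: collapse the loop (((M1+M2)*M3) forward, (M4+M5) return); result (32*s^4 - 144*s^3 + 288*s^2 - 496*s + 192)/(12*s^6 - 35*s^5 + 12*s^4 + 95*s^3 - 376*s^2 + 764*s - 288)
Evaluating the step-4 result (the overall T(s)) at s = 0 gives T(0) = 192/(-288) = -2/3.

Answer: -2/3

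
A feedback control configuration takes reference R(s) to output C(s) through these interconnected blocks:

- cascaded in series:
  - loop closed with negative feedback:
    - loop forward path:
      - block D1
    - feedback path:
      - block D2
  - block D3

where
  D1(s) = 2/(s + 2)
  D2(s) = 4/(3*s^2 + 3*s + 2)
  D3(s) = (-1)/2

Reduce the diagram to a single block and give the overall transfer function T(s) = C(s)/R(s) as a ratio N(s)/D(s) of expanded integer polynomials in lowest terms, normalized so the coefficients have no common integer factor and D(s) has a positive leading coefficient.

(1) apply the feedback formula to D1, D2: (6*s^2 + 6*s + 4)/(3*s^3 + 9*s^2 + 8*s + 12)
(2) combine [D1/(1+D1*D2)], D3 in series - this is the overall T(s), already in the required normalized form

Therefore the answer is (-3*s^2 - 3*s - 2)/(3*s^3 + 9*s^2 + 8*s + 12).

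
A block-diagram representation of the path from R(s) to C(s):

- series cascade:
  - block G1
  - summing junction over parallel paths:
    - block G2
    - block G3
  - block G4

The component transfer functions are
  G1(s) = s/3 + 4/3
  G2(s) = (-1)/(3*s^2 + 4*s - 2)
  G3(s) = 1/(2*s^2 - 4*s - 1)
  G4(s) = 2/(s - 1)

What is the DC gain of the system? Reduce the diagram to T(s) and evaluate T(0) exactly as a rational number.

1. parallel reduction of G2, G3, giving (s^2 + 8*s - 1)/(6*s^4 - 4*s^3 - 23*s^2 + 4*s + 2)
2. multiply G1, (G2+G3), G4 (series), giving (2*s^3 + 24*s^2 + 62*s - 8)/(18*s^5 - 30*s^4 - 57*s^3 + 81*s^2 - 6*s - 6)
Evaluating the step-2 result (the overall T(s)) at s = 0 gives T(0) = -8/(-6) = 4/3.

Answer: 4/3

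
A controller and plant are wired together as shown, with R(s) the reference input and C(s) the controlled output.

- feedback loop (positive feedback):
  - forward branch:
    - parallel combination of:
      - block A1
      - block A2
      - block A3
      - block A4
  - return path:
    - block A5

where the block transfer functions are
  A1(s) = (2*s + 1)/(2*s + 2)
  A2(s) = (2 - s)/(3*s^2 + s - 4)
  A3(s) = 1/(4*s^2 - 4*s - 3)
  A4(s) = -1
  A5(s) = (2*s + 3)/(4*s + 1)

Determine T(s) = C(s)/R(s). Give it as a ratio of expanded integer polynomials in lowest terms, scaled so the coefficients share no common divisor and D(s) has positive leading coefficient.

Step 1: reduce the parallel group A1, A2, A3, A4 gives (-20*s^4 + 30*s^3 + 51*s^2 - 41*s - 32)/(24*s^5 + 8*s^4 - 74*s^3 - 32*s^2 + 50*s + 24)
Step 2: apply the feedback formula to (A1+A2+A3+A4), A5: this yields T(s), and no further normalization is needed

Final answer: (-80*s^5 + 100*s^4 + 234*s^3 - 113*s^2 - 169*s - 32)/(96*s^6 + 96*s^5 - 288*s^4 - 394*s^3 + 97*s^2 + 333*s + 120)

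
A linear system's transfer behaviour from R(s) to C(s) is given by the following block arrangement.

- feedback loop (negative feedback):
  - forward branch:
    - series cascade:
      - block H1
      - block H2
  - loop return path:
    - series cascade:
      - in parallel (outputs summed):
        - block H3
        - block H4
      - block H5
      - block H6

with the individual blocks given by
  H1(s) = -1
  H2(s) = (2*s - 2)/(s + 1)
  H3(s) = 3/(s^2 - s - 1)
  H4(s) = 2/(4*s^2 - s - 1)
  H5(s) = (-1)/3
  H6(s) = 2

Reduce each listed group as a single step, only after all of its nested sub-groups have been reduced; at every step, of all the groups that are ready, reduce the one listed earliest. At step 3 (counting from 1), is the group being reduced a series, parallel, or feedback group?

Reducing step by step:

Step 1. series reduction of H1, H2
Step 2. combine H3, H4 in parallel
Step 3. cascade (H3+H4), H5, H6
Step 4. apply the feedback formula to (H1*H2), ((H3+H4)*H5*H6)
Step 3: series.

Answer: series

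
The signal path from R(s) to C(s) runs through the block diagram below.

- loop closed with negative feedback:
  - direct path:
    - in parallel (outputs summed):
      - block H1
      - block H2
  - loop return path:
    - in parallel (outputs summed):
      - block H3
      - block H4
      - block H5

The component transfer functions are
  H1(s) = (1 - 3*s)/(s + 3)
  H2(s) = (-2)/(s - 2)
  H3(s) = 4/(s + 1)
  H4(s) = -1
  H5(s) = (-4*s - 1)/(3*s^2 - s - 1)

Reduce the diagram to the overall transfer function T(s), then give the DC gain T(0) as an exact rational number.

Step 1. combine H1, H2 in parallel -> (-3*s^2 + 5*s - 8)/(s^2 + s - 6)
Step 2. add H3, H4, H5 (parallel) -> (-3*s^3 + 6*s^2 - 7*s - 4)/(3*s^3 + 2*s^2 - 2*s - 1)
Step 3. reduce the feedback loop with forward (H1+H2) and return (H3+H4+H5) -> (-9*s^5 + 9*s^4 - 8*s^3 - 23*s^2 + 11*s + 8)/(12*s^5 - 28*s^4 + 57*s^3 - 86*s^2 + 47*s + 38)
The step-3 result is T(s). Setting s = 0: T(0) = 8/38 = 4/19.

Therefore the answer is 4/19.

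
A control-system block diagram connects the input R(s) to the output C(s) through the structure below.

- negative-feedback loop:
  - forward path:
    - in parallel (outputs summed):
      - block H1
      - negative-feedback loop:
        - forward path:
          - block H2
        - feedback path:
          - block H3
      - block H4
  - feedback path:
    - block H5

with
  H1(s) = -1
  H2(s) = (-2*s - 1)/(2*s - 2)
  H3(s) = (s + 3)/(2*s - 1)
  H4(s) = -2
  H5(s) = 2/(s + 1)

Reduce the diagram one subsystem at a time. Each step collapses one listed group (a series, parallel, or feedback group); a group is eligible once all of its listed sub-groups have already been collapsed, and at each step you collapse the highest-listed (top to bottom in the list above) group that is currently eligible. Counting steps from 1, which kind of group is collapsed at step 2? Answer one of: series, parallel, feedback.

Answer: parallel

Working:
Step 1. reduce the feedback loop with forward H2 and return H3
Step 2. reduce the parallel group H1, [H2/(1+H2*H3)], H4
Step 3. reduce the feedback loop with forward (H1+[H2/(1+H2*H3)]+H4) and return H5
Step 2: parallel.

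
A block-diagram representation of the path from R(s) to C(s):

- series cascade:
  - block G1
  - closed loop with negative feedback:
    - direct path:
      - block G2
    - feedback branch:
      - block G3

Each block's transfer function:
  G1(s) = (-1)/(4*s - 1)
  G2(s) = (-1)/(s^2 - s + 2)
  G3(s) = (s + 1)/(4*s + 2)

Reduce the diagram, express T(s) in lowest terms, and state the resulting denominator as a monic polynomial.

Step 1: close the feedback loop around G2, G3 = (-4*s - 2)/(4*s^3 - 2*s^2 + 5*s + 3)
Step 2: multiply G1, [G2/(1+G2*G3)] (series) = (4*s + 2)/(16*s^4 - 12*s^3 + 22*s^2 + 7*s - 3)
No further cancellation is possible in the step-2 result, so that is T(s). Its denominator becomes monic after dividing by the leading coefficient 16.

Final answer: s^4 - 3*s^3/4 + 11*s^2/8 + 7*s/16 - 3/16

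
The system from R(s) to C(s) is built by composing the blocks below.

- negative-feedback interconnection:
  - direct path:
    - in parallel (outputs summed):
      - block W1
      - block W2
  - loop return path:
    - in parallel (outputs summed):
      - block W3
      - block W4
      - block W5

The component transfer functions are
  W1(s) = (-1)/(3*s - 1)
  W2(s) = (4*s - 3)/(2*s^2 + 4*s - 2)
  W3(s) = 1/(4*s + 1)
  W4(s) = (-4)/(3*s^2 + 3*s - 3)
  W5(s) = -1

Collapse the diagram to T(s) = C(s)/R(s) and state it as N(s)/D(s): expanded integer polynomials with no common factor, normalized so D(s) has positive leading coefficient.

Step 1. combine W1, W2 in parallel gives (10*s^2 - 17*s + 5)/(6*s^3 + 10*s^2 - 10*s + 2)
Step 2. sum the parallel branches W3, W4, W5 gives (-12*s^3 - 12*s^2 - 4*s - 4)/(12*s^3 + 15*s^2 - 9*s - 3)
Step 3. feedback reduction of (W1+W2), (W3+W4+W5) - this is the overall T(s), already in the required normalized form

Hence the answer: (120*s^5 - 54*s^4 - 285*s^3 + 198*s^2 + 6*s - 15)/(72*s^6 + 90*s^5 + 60*s^4 - 130*s^3 + 58*s^2 + 60*s - 26)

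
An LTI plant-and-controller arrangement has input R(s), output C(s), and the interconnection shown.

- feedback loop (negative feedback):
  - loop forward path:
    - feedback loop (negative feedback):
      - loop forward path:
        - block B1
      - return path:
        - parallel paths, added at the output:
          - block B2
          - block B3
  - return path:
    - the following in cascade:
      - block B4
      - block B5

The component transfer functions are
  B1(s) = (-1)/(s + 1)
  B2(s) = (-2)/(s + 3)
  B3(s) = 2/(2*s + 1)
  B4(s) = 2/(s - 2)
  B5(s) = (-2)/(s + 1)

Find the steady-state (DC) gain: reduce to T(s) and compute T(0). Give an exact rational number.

The answer is 3/7.

Reasoning:
Step 1: add B2, B3 (parallel): (4 - 2*s)/(2*s^2 + 7*s + 3)
Step 2: feedback reduction of B1, (B2+B3): (-2*s^2 - 7*s - 3)/(2*s^3 + 9*s^2 + 12*s - 1)
Step 3: cascade B4, B5: (-4)/(s^2 - s - 2)
Step 4: apply the feedback formula to [B1/(1+B1*(B2+B3))], (B4*B5): (-2*s^4 - 5*s^3 + 8*s^2 + 17*s + 6)/(2*s^5 + 7*s^4 - s^3 - 23*s^2 + 5*s + 14)
DC gain: substitute s = 0 into T(s) from step 4: T(0) = 6/14 = 3/7.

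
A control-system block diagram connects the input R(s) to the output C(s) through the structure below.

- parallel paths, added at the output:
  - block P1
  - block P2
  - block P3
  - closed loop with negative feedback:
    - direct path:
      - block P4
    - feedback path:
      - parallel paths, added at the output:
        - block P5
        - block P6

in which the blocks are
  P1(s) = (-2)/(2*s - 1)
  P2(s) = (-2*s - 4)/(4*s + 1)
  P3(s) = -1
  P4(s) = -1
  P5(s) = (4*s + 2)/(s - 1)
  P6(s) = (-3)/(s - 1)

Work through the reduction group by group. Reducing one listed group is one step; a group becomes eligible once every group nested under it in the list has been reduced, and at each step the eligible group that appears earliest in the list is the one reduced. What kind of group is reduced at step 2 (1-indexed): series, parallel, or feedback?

Step 1. combine P5, P6 in parallel
Step 2. reduce the feedback loop with forward P4 and return (P5+P6)
Step 3. parallel reduction of P1, P2, P3, [P4/(1+P4*(P5+P6))]
So the answer for step 2 is feedback.

Hence the answer: feedback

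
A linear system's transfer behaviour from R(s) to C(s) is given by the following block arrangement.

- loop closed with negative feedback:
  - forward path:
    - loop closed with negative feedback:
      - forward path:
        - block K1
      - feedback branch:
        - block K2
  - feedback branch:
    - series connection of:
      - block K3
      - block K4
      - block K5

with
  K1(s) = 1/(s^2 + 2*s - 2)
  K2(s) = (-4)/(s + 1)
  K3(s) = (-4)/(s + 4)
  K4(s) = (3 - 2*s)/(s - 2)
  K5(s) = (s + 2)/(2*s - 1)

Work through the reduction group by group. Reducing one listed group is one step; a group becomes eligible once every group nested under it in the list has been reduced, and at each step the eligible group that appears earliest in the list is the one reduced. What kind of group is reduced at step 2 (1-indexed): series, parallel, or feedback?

(1) close the feedback loop around K1, K2
(2) cascade K3, K4, K5
(3) apply the feedback formula to [K1/(1+K1*K2)], (K3*K4*K5)
At step 2 the group reduced is series.

Answer: series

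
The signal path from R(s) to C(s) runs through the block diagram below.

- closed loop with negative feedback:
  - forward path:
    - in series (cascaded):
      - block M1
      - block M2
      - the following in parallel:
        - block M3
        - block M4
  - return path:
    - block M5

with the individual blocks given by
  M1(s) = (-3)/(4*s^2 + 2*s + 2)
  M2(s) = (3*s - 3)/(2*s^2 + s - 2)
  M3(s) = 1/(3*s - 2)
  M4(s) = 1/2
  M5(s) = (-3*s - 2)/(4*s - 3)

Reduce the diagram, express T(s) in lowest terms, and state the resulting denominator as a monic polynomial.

Step 1. sum the parallel branches M3, M4 gives (3*s)/(6*s - 4)
Step 2. multiply M1, M2, (M3+M4) (series) gives (-27*s^2 + 27*s)/(48*s^5 + 16*s^4 - 44*s^3 - 4*s^2 - 16*s + 16)
Step 3. reduce the feedback loop with forward (M1*M2*(M3+M4)) and return M5 gives (-108*s^3 + 189*s^2 - 81*s)/(192*s^6 - 80*s^5 - 224*s^4 + 197*s^3 - 79*s^2 + 58*s - 48)
The result of step 3 is T(s) in lowest terms. Its denominator has leading coefficient 192; dividing the denominator through by 192 makes it monic.

Therefore the answer is s^6 - 5*s^5/12 - 7*s^4/6 + 197*s^3/192 - 79*s^2/192 + 29*s/96 - 1/4.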